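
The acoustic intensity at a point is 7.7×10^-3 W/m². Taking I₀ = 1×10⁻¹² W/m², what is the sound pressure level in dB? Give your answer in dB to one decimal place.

Dividing by I₀ shifts the exponent by 12: I/I₀ = 7.7×10^9.
L = 10·(0.8865 + 9) = 98.86 dB.

98.9 dB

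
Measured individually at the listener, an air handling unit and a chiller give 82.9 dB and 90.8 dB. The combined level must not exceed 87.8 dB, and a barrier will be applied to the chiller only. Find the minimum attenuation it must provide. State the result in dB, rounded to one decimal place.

4.7 dB

Fixed contribution from the other source: Σ 10^(L/10) = 10^(82.9/10) = 1.950e+08 (82.90 dB).
The limit corresponds to 10^(87.8/10) = 6.026e+08; subtracting the fixed part leaves 4.076e+08 for the chiller, i.e. 86.10 dB.
Required insertion loss = 90.8 − 86.10 = 4.70 dB.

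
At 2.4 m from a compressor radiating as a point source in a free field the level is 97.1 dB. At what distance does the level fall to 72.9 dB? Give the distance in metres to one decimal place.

For a point source L₁ − L₂ = 20·log₁₀(r₂/r₁), so r₂ = r₁·10^((L₁−L₂)/20).
r₂ = 2.4·10^((97.1−72.9)/20) = 2.4·10^(24.2/20) = 38.92 m.

38.9 m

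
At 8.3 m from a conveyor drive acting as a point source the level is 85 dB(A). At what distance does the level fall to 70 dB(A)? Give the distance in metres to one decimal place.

Point-source spreading drops the level by 20·log₁₀(r₂/r₁); inverting, r₂/r₁ = 10^(ΔL/20).
r₂ = 8.3·10^((85−70)/20) = 8.3·10^(15.0/20) = 46.67 m.

46.7 m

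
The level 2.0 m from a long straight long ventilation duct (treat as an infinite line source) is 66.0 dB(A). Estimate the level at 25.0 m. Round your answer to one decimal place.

Line-source attenuation: ΔL = 10·log₁₀(r₂/r₁) = 10·log₁₀(25.0/2.0) = 10.969 dB.
L₂ = 66.0 − 10·log₁₀(25.0/2.0) = 66.0 − 10.969 = 55.03 dB(A).

55.0 dB(A)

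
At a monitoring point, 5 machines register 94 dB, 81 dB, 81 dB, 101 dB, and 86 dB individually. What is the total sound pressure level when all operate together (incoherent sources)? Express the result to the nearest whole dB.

102 dB

Incoherent sources combine by intensity addition: L_total = 10·log₁₀(Σ 10^(L_i/10)).
Σ 10^(L/10) = 10^(94/10) + 10^(81/10) + 10^(81/10) + 10^(101/10) + 10^(86/10) = 1.575e+10.
L_total = 10·log₁₀(1.575e+10) = 101.97 dB.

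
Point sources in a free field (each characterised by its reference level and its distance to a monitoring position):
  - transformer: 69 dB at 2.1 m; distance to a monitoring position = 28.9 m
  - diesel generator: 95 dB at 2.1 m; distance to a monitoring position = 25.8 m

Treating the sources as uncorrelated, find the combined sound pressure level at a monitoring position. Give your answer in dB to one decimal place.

73.2 dB

First find each source's level at the receiver (point-source: −20·log₁₀(r/r_ref)), then combine on an intensity basis.
transformer: 69 − 20·log₁₀(28.9/2.1) = 69 − 22.77 = 46.23 dB.
diesel generator: 95 − 20·log₁₀(25.8/2.1) = 95 − 21.79 = 73.21 dB.
Σ 10^(L/10) = 2.099e+07 → L_total = 10·log₁₀(2.099e+07) = 73.22 dB.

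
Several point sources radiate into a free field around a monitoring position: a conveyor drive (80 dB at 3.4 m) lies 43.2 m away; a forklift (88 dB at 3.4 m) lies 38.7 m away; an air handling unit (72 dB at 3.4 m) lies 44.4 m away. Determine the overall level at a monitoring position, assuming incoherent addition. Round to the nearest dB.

Propagate each source to the receiver with L = L_ref − 20·log₁₀(r/r_ref), then add intensities.
conveyor drive: 80 − 20·log₁₀(43.2/3.4) = 80 − 22.08 = 57.92 dB.
forklift: 88 − 20·log₁₀(38.7/3.4) = 88 − 21.12 = 66.88 dB.
air handling unit: 72 − 20·log₁₀(44.4/3.4) = 72 − 22.32 = 49.68 dB.
Σ 10^(L/10) = 5.582e+06 → L_total = 10·log₁₀(5.582e+06) = 67.47 dB.

67 dB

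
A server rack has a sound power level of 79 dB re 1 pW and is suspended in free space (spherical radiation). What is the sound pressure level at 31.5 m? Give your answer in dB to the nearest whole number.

L_p = L_w − 10·log₁₀(4π·r²) with r = 31.5 m.
4π·r² = 1.247e+04 m², 10·log₁₀ of that is 40.958 dB.
L_p = 79 − 40.958 = 38.04 dB.

38 dB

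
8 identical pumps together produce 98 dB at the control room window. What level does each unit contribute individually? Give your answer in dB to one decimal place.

8 equal contributions raise the level by 10·log₁₀ 8 = 9.031 dB, so each unit alone gives 98 − 9.031.

89.0 dB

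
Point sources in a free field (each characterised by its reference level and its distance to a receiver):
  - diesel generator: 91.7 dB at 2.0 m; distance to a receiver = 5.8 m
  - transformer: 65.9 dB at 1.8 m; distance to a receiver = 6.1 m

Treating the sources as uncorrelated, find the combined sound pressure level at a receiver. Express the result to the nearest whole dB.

82 dB

Propagate each source to the receiver with L = L_ref − 20·log₁₀(r/r_ref), then add intensities.
diesel generator: 91.7 − 20·log₁₀(5.8/2.0) = 91.7 − 9.25 = 82.45 dB.
transformer: 65.9 − 20·log₁₀(6.1/1.8) = 65.9 − 10.60 = 55.30 dB.
Σ 10^(L/10) = 1.762e+08 → L_total = 10·log₁₀(1.762e+08) = 82.46 dB.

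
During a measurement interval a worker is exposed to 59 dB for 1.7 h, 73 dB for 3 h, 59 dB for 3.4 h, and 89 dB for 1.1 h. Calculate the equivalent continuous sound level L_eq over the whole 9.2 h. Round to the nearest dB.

80 dB

L_eq = 10·log₁₀[(1/T)·Σ tᵢ·10^(Lᵢ/10)] with T = 9.2 h.
Σ tᵢ·10^(Lᵢ/10) = 1.7·10^(59/10) + 3·10^(73/10) + 3.4·10^(59/10) + 1.1·10^(89/10) = 9.377e+08.
L_eq = 10·log₁₀(9.377e+08/9.2) = 80.08 dB.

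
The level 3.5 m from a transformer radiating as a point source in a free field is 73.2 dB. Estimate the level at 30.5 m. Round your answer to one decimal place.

54.4 dB

For a point source, L₂ = L₁ − 20·log₁₀(r₂/r₁).
L₂ = 73.2 − 20·log₁₀(30.5/3.5) = 73.2 − 18.805 = 54.40 dB.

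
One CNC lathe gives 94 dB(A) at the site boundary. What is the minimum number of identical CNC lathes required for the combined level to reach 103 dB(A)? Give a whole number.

8

N identical sources give L₁ + 10·log₁₀ N, so require 10·log₁₀ N ≥ 103 − 94 = 9.0 dB.
N ≥ 10^(9.0/10) = 7.943, so N = 8.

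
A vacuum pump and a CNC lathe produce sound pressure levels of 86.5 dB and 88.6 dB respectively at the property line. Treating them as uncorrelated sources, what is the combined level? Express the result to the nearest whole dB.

91 dB

Incoherent sources combine by intensity addition: L_total = 10·log₁₀(Σ 10^(L_i/10)).
Σ 10^(L/10) = 10^(86.5/10) + 10^(88.6/10) = 1.171e+09.
L_total = 10·log₁₀(1.171e+09) = 90.69 dB.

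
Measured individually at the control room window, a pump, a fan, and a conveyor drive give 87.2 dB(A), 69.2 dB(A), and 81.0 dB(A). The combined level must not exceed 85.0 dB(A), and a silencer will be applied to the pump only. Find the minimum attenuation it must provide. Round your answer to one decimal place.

4.6 dB

The untreated sources together contribute 10^(69.2/10) + 10^(81.0/10) = 1.342e+08, i.e. 81.28 dB(A).
To meet 85.0 dB(A) overall, the treated pump may contribute at most 10^(85.0/10) − 1.342e+08 = 1.820e+08, i.e. 82.60 dB(A).
So the pump must be reduced from 87.2 to 82.60 dB(A): IL = 4.60 dB.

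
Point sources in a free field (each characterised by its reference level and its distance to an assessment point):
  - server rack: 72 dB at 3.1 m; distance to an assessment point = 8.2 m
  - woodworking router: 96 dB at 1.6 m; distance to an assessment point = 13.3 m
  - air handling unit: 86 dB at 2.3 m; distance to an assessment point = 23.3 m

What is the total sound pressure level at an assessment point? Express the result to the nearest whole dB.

Apply inverse-square spreading to bring every level to the receiver, then sum 10^(L/10).
server rack: 72 − 20·log₁₀(8.2/3.1) = 72 − 8.45 = 63.55 dB.
woodworking router: 96 − 20·log₁₀(13.3/1.6) = 96 − 18.39 = 77.61 dB.
air handling unit: 86 − 20·log₁₀(23.3/2.3) = 86 − 20.11 = 65.89 dB.
Σ 10^(L/10) = 6.376e+07 → L_total = 10·log₁₀(6.376e+07) = 78.05 dB.

78 dB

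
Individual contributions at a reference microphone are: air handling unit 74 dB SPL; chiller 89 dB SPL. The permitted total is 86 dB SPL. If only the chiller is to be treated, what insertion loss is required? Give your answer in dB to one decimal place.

The untreated sources together contribute 10^(74/10) = 2.512e+07, i.e. 74.00 dB SPL.
The limit corresponds to 10^(86/10) = 3.981e+08; subtracting the fixed part leaves 3.730e+08 for the chiller, i.e. 85.72 dB SPL.
So the chiller must be reduced from 89 to 85.72 dB SPL: IL = 3.28 dB.

3.3 dB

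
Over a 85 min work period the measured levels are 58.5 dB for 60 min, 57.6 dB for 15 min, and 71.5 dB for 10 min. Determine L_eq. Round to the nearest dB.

L_eq = 10·log₁₀[(1/T)·Σ tᵢ·10^(Lᵢ/10)] with T = 85 min.
Σ tᵢ·10^(Lᵢ/10) = 60·10^(58.5/10) + 15·10^(57.6/10) + 10·10^(71.5/10) = 1.924e+08.
L_eq = 10·log₁₀(1.924e+08/85) = 63.55 dB.

64 dB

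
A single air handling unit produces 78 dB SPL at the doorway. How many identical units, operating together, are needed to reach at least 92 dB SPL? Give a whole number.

The shortfall is 92 − 78 = 14.0 dB, and N units add 10·log₁₀ N, so need 10·log₁₀ N ≥ 14.0.
N ≥ 10^(14.0/10) = 25.119, so N = 26.

26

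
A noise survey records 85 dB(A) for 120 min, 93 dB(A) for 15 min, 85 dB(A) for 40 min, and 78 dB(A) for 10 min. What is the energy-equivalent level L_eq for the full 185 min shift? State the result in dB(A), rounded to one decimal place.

The energy average is taken in the linear domain: L_eq = 10·log₁₀[(Σ tᵢ·10^(Lᵢ/10))/T], T = 185 min.
Σ tᵢ·10^(Lᵢ/10) = 120·10^(85/10) + 15·10^(93/10) + 40·10^(85/10) + 10·10^(78/10) = 8.116e+10.
L_eq = 10·log₁₀(8.116e+10/185) = 86.42 dB(A).

86.4 dB(A)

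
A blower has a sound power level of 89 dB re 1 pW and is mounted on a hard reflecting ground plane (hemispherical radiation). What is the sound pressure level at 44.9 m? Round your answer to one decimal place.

Free-field hemispherical radiation: L_p = L_w − 10·log₁₀(2π·r²), r = 44.9 m.
2π·r² = 1.267e+04 m², 10·log₁₀ of that is 41.027 dB.
L_p = 89 − 41.027 = 47.97 dB.

48.0 dB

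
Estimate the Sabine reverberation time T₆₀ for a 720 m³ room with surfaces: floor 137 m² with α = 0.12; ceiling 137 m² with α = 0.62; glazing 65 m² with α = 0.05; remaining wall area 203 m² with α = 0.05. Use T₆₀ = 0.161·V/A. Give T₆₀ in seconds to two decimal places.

1.01 s

Summing Sᵢαᵢ: 137·0.12 + 137·0.62 + 65·0.05 + 203·0.05 = 114.78 m².
T₆₀ = 0.161·V/A = 0.161·720/114.78 = 1.010 s.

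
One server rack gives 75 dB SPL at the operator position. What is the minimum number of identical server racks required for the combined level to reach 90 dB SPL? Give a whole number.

The shortfall is 90 − 75 = 15.0 dB, and N units add 10·log₁₀ N, so need 10·log₁₀ N ≥ 15.0.
N ≥ 10^(15.0/10) = 31.623, so N = 32.

32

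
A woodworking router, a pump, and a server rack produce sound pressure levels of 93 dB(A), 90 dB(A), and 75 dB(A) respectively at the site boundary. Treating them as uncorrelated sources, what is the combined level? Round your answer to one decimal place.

Incoherent sources combine by intensity addition: L_total = 10·log₁₀(Σ 10^(L_i/10)).
Σ 10^(L/10) = 10^(93/10) + 10^(90/10) + 10^(75/10) = 3.027e+09.
L_total = 10·log₁₀(3.027e+09) = 94.81 dB(A).

94.8 dB(A)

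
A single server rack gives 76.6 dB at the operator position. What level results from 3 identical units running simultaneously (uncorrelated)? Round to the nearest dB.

With 3 equal, uncorrelated contributions the intensity is 3× that of one unit, giving a rise of 10·log₁₀ 3.
L_total = 76.6 + 10·log₁₀(3) = 76.6 + 4.771 = 81.37 dB.

81 dB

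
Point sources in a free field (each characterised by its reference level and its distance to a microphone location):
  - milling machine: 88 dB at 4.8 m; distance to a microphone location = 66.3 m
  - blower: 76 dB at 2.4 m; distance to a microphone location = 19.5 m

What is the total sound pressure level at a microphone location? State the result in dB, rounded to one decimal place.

65.9 dB

First find each source's level at the receiver (point-source: −20·log₁₀(r/r_ref)), then combine on an intensity basis.
milling machine: 88 − 20·log₁₀(66.3/4.8) = 88 − 22.81 = 65.19 dB.
blower: 76 − 20·log₁₀(19.5/2.4) = 76 − 18.20 = 57.80 dB.
Σ 10^(L/10) = 3.910e+06 → L_total = 10·log₁₀(3.910e+06) = 65.92 dB.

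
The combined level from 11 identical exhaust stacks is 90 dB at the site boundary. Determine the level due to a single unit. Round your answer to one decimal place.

Dividing the total intensity by 11 lowers the level by 10·log₁₀ 11 = 10.414 dB: L₁ = 90 − 10.414.

79.6 dB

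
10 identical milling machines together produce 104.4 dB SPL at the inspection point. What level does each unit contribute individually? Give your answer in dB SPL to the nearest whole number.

For N identical incoherent sources L_total = L₁ + 10·log₁₀ N, so L₁ = 104.4 − 10·log₁₀(10) = 104.4 − 10.000.

94 dB SPL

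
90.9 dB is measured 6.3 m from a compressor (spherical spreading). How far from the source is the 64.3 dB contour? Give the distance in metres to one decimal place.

The 26.6 dB drop corresponds to a distance ratio of 10^(26.6/20) for a point source.
r₂ = 6.3·10^((90.9−64.3)/20) = 6.3·10^(26.6/20) = 134.69 m.

134.7 m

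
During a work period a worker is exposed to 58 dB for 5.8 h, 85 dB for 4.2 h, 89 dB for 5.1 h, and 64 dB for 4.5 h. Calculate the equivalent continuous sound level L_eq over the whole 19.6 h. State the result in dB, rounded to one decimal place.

84.4 dB

Weight each interval's intensity by its duration and average over T = 19.6 h:
Σ tᵢ·10^(Lᵢ/10) = 5.8·10^(58/10) + 4.2·10^(85/10) + 5.1·10^(89/10) + 4.5·10^(64/10) = 5.394e+09.
L_eq = 10·log₁₀(5.394e+09/19.6) = 84.40 dB.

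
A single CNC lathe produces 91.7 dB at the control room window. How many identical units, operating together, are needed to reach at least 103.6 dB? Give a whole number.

Need L₁ + 10·log₁₀ N ≥ 103.6, i.e. log₁₀ N ≥ 1.19.
N ≥ 10^(11.9/10) = 15.488, so N = 16.

16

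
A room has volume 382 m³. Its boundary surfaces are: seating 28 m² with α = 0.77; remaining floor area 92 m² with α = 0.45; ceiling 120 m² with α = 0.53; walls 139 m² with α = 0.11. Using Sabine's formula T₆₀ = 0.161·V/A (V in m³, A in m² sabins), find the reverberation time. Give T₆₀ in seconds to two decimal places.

A = Σ Sᵢαᵢ = 28·0.77 + 92·0.45 + 120·0.53 + 139·0.11 = 141.85 m².
T₆₀ = 0.161·V/A = 0.161·382/141.85 = 0.434 s.

0.43 s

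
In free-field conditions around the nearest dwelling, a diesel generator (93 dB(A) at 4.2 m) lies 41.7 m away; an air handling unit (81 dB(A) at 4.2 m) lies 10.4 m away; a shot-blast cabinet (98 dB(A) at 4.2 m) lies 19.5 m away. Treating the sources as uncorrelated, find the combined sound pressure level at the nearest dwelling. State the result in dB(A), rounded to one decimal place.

Apply inverse-square spreading to bring every level to the receiver, then sum 10^(L/10).
diesel generator: 93 − 20·log₁₀(41.7/4.2) = 93 − 19.94 = 73.06 dB(A).
air handling unit: 81 − 20·log₁₀(10.4/4.2) = 81 − 7.88 = 73.12 dB(A).
shot-blast cabinet: 98 − 20·log₁₀(19.5/4.2) = 98 − 13.34 = 84.66 dB(A).
Σ 10^(L/10) = 3.335e+08 → L_total = 10·log₁₀(3.335e+08) = 85.23 dB(A).

85.2 dB(A)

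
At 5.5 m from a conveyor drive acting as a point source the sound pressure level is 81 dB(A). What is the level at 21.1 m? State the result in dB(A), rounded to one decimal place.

Spherical spreading from a point source gives a 20·log₁₀(r₂/r₁) drop.
L₂ = 81 − 20·log₁₀(21.1/5.5) = 81 − 11.678 = 69.32 dB(A).

69.3 dB(A)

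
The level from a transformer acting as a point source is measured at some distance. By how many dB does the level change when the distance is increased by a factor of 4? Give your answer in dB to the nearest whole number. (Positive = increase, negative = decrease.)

-12 dB

Point-source spreading: ΔL = −20·log₁₀(r₂/r₁).
ΔL = −20·log₁₀(4) = -12.04 dB.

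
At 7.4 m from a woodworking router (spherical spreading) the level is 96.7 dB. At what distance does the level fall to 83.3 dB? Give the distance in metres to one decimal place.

For a point source L₁ − L₂ = 20·log₁₀(r₂/r₁), so r₂ = r₁·10^((L₁−L₂)/20).
r₂ = 7.4·10^((96.7−83.3)/20) = 7.4·10^(13.4/20) = 34.61 m.

34.6 m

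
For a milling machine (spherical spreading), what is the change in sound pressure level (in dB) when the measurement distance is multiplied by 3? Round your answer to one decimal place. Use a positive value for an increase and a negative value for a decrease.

-9.5 dB

A point source loses 6 dB per doubling of distance; generally ΔL = −20·log₁₀(r₂/r₁).
ΔL = −20·log₁₀(3) = -9.54 dB.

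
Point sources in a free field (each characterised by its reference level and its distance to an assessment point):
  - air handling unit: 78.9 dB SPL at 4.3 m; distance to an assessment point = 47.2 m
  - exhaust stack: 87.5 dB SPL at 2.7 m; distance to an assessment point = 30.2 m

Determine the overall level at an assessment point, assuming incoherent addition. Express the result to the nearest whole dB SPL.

First find each source's level at the receiver (point-source: −20·log₁₀(r/r_ref)), then combine on an intensity basis.
air handling unit: 78.9 − 20·log₁₀(47.2/4.3) = 78.9 − 20.81 = 58.09 dB SPL.
exhaust stack: 87.5 − 20·log₁₀(30.2/2.7) = 87.5 − 20.97 = 66.53 dB SPL.
Σ 10^(L/10) = 5.139e+06 → L_total = 10·log₁₀(5.139e+06) = 67.11 dB SPL.

67 dB SPL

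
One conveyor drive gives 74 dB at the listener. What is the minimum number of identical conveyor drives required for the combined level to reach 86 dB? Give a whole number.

N identical sources give L₁ + 10·log₁₀ N, so require 10·log₁₀ N ≥ 86 − 74 = 12.0 dB.
N ≥ 10^(12.0/10) = 15.849, so N = 16.

16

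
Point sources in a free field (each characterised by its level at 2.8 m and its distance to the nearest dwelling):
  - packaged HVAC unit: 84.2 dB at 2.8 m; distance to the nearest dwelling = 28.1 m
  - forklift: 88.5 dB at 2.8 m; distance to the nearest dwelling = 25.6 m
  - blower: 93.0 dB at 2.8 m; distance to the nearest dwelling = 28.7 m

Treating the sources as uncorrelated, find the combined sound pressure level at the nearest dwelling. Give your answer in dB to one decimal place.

First find each source's level at the receiver (point-source: −20·log₁₀(r/r_ref)), then combine on an intensity basis.
packaged HVAC unit: 84.2 − 20·log₁₀(28.1/2.8) = 84.2 − 20.03 = 64.17 dB.
forklift: 88.5 − 20·log₁₀(25.6/2.8) = 88.5 − 19.22 = 69.28 dB.
blower: 93.0 − 20·log₁₀(28.7/2.8) = 93.0 − 20.21 = 72.79 dB.
Σ 10^(L/10) = 3.007e+07 → L_total = 10·log₁₀(3.007e+07) = 74.78 dB.

74.8 dB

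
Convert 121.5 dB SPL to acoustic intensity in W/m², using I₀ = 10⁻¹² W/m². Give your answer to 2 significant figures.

I/I₀ = 10^(121.5/10) = 1.413e+12, so I = 1.413e+12 × 10⁻¹² W/m².

1.4 W/m²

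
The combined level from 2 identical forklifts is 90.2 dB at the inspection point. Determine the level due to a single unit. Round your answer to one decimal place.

87.2 dB

For N identical incoherent sources L_total = L₁ + 10·log₁₀ N, so L₁ = 90.2 − 10·log₁₀(2) = 90.2 − 3.010.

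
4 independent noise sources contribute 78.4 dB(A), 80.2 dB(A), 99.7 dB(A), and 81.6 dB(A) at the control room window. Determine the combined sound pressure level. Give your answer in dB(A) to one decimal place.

99.8 dB(A)

Incoherent sources combine by intensity addition: L_total = 10·log₁₀(Σ 10^(L_i/10)).
Σ 10^(L/10) = 10^(78.4/10) + 10^(80.2/10) + 10^(99.7/10) + 10^(81.6/10) = 9.651e+09.
L_total = 10·log₁₀(9.651e+09) = 99.85 dB(A).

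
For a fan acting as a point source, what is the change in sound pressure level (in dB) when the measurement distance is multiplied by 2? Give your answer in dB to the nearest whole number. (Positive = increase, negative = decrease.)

-6 dB

A point source loses 6 dB per doubling of distance; generally ΔL = −20·log₁₀(r₂/r₁).
ΔL = −20·log₁₀(2) = -6.02 dB.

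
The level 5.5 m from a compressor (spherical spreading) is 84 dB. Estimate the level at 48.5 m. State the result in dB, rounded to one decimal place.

For a point source, L₂ = L₁ − 20·log₁₀(r₂/r₁).
L₂ = 84 − 20·log₁₀(48.5/5.5) = 84 − 18.908 = 65.09 dB.

65.1 dB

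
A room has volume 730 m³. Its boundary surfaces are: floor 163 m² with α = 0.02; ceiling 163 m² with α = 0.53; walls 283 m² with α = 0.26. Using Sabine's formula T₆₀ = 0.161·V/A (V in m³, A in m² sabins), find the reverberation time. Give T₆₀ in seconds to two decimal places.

0.72 s

Total absorption A = 163·0.02 + 163·0.53 + 283·0.26 = 163.23 m² sabins.
T₆₀ = 0.161 × 730 / 163.23 = 0.720 s.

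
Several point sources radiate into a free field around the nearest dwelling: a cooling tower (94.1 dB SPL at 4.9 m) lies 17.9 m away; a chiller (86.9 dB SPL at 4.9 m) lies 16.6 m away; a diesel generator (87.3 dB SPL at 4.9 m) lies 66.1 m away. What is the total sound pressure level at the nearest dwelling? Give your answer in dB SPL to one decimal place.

Apply inverse-square spreading to bring every level to the receiver, then sum 10^(L/10).
cooling tower: 94.1 − 20·log₁₀(17.9/4.9) = 94.1 − 11.25 = 82.85 dB SPL.
chiller: 86.9 − 20·log₁₀(16.6/4.9) = 86.9 − 10.60 = 76.30 dB SPL.
diesel generator: 87.3 − 20·log₁₀(66.1/4.9) = 87.3 − 22.60 = 64.70 dB SPL.
Σ 10^(L/10) = 2.382e+08 → L_total = 10·log₁₀(2.382e+08) = 83.77 dB SPL.

83.8 dB SPL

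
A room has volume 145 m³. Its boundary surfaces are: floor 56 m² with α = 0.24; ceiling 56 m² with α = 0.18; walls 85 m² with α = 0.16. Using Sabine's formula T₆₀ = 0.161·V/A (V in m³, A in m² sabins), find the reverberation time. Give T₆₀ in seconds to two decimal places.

Total absorption A = 56·0.24 + 56·0.18 + 85·0.16 = 37.12 m² sabins.
T₆₀ = 0.161·V/A = 0.161·145/37.12 = 0.629 s.

0.63 s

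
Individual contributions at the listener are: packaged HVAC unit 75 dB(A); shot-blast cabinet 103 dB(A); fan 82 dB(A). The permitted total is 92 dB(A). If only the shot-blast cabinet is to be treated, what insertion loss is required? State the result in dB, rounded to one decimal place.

11.6 dB

Fixed contribution from the other sources: Σ 10^(L/10) = 10^(75/10) + 10^(82/10) = 1.901e+08 (82.79 dB(A)).
To meet 92 dB(A) overall, the treated shot-blast cabinet may contribute at most 10^(92/10) − 1.901e+08 = 1.395e+09, i.e. 91.45 dB(A).
Required insertion loss = 103 − 91.45 = 11.55 dB.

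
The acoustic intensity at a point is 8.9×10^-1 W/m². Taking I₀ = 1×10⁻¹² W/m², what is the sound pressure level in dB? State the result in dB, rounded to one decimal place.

Dividing by I₀ shifts the exponent by 12: I/I₀ = 8.9×10^11.
L = 10·(0.9494 + 11) = 119.49 dB.

119.5 dB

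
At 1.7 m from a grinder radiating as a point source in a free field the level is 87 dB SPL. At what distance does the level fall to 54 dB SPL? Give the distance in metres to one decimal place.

75.9 m

For a point source L₁ − L₂ = 20·log₁₀(r₂/r₁), so r₂ = r₁·10^((L₁−L₂)/20).
r₂ = 1.7·10^((87−54)/20) = 1.7·10^(33.0/20) = 75.94 m.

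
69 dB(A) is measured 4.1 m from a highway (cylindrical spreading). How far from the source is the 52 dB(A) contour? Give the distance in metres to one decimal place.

205.5 m

Line-source spreading drops the level by 10·log₁₀(r₂/r₁); inverting, r₂/r₁ = 10^(ΔL/10).
r₂ = 4.1·10^((69−52)/10) = 4.1·10^(17.0/10) = 205.49 m.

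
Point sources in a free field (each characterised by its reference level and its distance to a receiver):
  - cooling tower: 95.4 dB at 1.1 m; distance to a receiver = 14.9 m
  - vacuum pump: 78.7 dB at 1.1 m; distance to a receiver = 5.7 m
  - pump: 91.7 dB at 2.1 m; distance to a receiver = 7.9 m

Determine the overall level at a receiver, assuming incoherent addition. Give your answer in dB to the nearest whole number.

81 dB

Apply inverse-square spreading to bring every level to the receiver, then sum 10^(L/10).
cooling tower: 95.4 − 20·log₁₀(14.9/1.1) = 95.4 − 22.64 = 72.76 dB.
vacuum pump: 78.7 − 20·log₁₀(5.7/1.1) = 78.7 − 14.29 = 64.41 dB.
pump: 91.7 − 20·log₁₀(7.9/2.1) = 91.7 − 11.51 = 80.19 dB.
Σ 10^(L/10) = 1.262e+08 → L_total = 10·log₁₀(1.262e+08) = 81.01 dB.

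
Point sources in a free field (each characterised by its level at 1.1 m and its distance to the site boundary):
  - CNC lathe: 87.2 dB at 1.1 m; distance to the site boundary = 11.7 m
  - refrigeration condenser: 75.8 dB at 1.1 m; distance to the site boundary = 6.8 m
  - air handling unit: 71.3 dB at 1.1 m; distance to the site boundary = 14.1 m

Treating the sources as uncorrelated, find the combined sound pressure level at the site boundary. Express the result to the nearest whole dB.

Apply inverse-square spreading to bring every level to the receiver, then sum 10^(L/10).
CNC lathe: 87.2 − 20·log₁₀(11.7/1.1) = 87.2 − 20.54 = 66.66 dB.
refrigeration condenser: 75.8 − 20·log₁₀(6.8/1.1) = 75.8 − 15.82 = 59.98 dB.
air handling unit: 71.3 − 20·log₁₀(14.1/1.1) = 71.3 − 22.16 = 49.14 dB.
Σ 10^(L/10) = 5.716e+06 → L_total = 10·log₁₀(5.716e+06) = 67.57 dB.

68 dB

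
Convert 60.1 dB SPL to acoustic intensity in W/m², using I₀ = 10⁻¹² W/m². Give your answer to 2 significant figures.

1.0e-06 W/m²

I = I₀·10^(L/10) = 10⁻¹² × 10^(60.1/10) = 10^(-5.990).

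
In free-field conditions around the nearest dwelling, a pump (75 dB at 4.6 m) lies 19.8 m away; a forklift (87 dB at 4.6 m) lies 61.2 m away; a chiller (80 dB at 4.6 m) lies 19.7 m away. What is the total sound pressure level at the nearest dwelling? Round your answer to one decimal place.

First find each source's level at the receiver (point-source: −20·log₁₀(r/r_ref)), then combine on an intensity basis.
pump: 75 − 20·log₁₀(19.8/4.6) = 75 − 12.68 = 62.32 dB.
forklift: 87 − 20·log₁₀(61.2/4.6) = 87 − 22.48 = 64.52 dB.
chiller: 80 − 20·log₁₀(19.7/4.6) = 80 − 12.63 = 67.37 dB.
Σ 10^(L/10) = 9.991e+06 → L_total = 10·log₁₀(9.991e+06) = 70.00 dB.

70.0 dB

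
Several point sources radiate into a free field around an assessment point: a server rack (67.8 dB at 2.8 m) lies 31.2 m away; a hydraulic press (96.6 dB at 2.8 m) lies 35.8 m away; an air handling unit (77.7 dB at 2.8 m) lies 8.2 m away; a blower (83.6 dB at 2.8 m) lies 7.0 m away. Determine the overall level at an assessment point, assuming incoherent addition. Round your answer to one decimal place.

78.5 dB

Propagate each source to the receiver with L = L_ref − 20·log₁₀(r/r_ref), then add intensities.
server rack: 67.8 − 20·log₁₀(31.2/2.8) = 67.8 − 20.94 = 46.86 dB.
hydraulic press: 96.6 − 20·log₁₀(35.8/2.8) = 96.6 − 22.13 = 74.47 dB.
air handling unit: 77.7 − 20·log₁₀(8.2/2.8) = 77.7 − 9.33 = 68.37 dB.
blower: 83.6 − 20·log₁₀(7.0/2.8) = 83.6 − 7.96 = 75.64 dB.
Σ 10^(L/10) = 7.153e+07 → L_total = 10·log₁₀(7.153e+07) = 78.54 dB.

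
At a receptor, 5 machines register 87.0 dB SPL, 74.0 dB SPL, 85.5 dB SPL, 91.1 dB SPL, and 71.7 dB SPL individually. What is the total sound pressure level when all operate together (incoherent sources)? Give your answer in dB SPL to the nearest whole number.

93 dB SPL

For uncorrelated sources the intensities add, so convert each level to linear form, sum, and take 10·log₁₀ of the total.
Σ 10^(L/10) = 10^(87.0/10) + 10^(74.0/10) + 10^(85.5/10) + 10^(91.1/10) + 10^(71.7/10) = 2.184e+09.
L_total = 10·log₁₀(2.184e+09) = 93.39 dB SPL.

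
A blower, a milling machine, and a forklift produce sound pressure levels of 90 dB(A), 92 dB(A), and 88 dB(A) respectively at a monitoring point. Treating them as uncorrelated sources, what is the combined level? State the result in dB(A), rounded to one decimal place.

For uncorrelated sources the intensities add, so convert each level to linear form, sum, and take 10·log₁₀ of the total.
Σ 10^(L/10) = 10^(90/10) + 10^(92/10) + 10^(88/10) = 3.216e+09.
L_total = 10·log₁₀(3.216e+09) = 95.07 dB(A).

95.1 dB(A)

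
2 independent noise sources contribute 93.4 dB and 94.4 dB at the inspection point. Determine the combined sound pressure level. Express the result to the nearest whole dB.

97 dB

For uncorrelated sources the intensities add, so convert each level to linear form, sum, and take 10·log₁₀ of the total.
Σ 10^(L/10) = 10^(93.4/10) + 10^(94.4/10) = 4.942e+09.
L_total = 10·log₁₀(4.942e+09) = 96.94 dB.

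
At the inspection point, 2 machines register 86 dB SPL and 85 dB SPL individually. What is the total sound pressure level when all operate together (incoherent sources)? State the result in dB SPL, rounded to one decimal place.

88.5 dB SPL

Incoherent sources combine by intensity addition: L_total = 10·log₁₀(Σ 10^(L_i/10)).
Σ 10^(L/10) = 10^(86/10) + 10^(85/10) = 7.143e+08.
L_total = 10·log₁₀(7.143e+08) = 88.54 dB SPL.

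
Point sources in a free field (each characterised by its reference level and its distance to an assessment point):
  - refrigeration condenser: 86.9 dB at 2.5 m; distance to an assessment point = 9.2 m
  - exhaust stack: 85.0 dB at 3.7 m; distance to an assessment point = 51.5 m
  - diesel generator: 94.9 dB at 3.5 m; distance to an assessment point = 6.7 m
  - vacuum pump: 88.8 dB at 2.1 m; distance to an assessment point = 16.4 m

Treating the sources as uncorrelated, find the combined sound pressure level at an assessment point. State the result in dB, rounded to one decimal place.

89.5 dB

Apply inverse-square spreading to bring every level to the receiver, then sum 10^(L/10).
refrigeration condenser: 86.9 − 20·log₁₀(9.2/2.5) = 86.9 − 11.32 = 75.58 dB.
exhaust stack: 85.0 − 20·log₁₀(51.5/3.7) = 85.0 − 22.87 = 62.13 dB.
diesel generator: 94.9 − 20·log₁₀(6.7/3.5) = 94.9 − 5.64 = 89.26 dB.
vacuum pump: 88.8 − 20·log₁₀(16.4/2.1) = 88.8 − 17.85 = 70.95 dB.
Σ 10^(L/10) = 8.935e+08 → L_total = 10·log₁₀(8.935e+08) = 89.51 dB.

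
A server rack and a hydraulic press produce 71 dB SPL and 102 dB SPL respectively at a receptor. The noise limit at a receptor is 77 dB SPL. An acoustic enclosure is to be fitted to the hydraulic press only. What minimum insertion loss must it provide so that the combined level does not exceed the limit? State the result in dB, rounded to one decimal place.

Fixed contribution from the other source: Σ 10^(L/10) = 10^(71/10) = 1.259e+07 (71.00 dB SPL).
To meet 77 dB SPL overall, the treated hydraulic press may contribute at most 10^(77/10) − 1.259e+07 = 3.753e+07, i.e. 75.74 dB SPL.
Required insertion loss = 102 − 75.74 = 26.26 dB.

26.3 dB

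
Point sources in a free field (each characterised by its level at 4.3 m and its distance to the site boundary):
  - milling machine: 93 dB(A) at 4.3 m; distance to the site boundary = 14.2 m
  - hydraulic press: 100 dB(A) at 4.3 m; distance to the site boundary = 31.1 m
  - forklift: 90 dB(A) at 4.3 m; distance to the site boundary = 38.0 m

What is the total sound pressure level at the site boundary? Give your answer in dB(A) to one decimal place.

Propagate each source to the receiver with L = L_ref − 20·log₁₀(r/r_ref), then add intensities.
milling machine: 93 − 20·log₁₀(14.2/4.3) = 93 − 10.38 = 82.62 dB(A).
hydraulic press: 100 − 20·log₁₀(31.1/4.3) = 100 − 17.19 = 82.81 dB(A).
forklift: 90 − 20·log₁₀(38.0/4.3) = 90 − 18.93 = 71.07 dB(A).
Σ 10^(L/10) = 3.869e+08 → L_total = 10·log₁₀(3.869e+08) = 85.88 dB(A).

85.9 dB(A)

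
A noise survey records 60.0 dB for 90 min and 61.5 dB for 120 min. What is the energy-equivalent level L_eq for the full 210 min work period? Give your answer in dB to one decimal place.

L_eq = 10·log₁₀[(1/T)·Σ tᵢ·10^(Lᵢ/10)] with T = 210 min.
Σ tᵢ·10^(Lᵢ/10) = 90·10^(60.0/10) + 120·10^(61.5/10) = 2.595e+08.
L_eq = 10·log₁₀(2.595e+08/210) = 60.92 dB.

60.9 dB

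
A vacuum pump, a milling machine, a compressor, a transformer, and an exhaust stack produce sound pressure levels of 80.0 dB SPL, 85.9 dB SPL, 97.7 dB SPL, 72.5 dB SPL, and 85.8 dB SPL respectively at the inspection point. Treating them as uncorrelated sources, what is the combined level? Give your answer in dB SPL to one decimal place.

For uncorrelated sources the intensities add, so convert each level to linear form, sum, and take 10·log₁₀ of the total.
Σ 10^(L/10) = 10^(80.0/10) + 10^(85.9/10) + 10^(97.7/10) + 10^(72.5/10) + 10^(85.8/10) = 6.775e+09.
L_total = 10·log₁₀(6.775e+09) = 98.31 dB SPL.

98.3 dB SPL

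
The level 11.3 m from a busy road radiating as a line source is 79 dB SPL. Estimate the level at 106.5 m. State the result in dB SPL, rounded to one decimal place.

Cylindrical spreading from a line source gives a 10·log₁₀(r₂/r₁) drop.
L₂ = 79 − 10·log₁₀(106.5/11.3) = 79 − 9.743 = 69.26 dB SPL.

69.3 dB SPL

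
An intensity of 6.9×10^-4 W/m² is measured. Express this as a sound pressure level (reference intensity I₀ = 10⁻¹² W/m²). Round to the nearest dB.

L = 10·log₁₀(I/I₀) = 10·log₁₀(6.9×10^-4/10⁻¹²) = 10·log₁₀(6.9×10^8).
L = 10·(0.8388 + 8) = 88.39 dB.

88 dB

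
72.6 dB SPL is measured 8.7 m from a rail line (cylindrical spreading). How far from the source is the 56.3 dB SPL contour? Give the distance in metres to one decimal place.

371.1 m

The 16.3 dB drop corresponds to a distance ratio of 10^(16.3/10) for a line source.
r₂ = 8.7·10^((72.6−56.3)/10) = 8.7·10^(16.3/10) = 371.12 m.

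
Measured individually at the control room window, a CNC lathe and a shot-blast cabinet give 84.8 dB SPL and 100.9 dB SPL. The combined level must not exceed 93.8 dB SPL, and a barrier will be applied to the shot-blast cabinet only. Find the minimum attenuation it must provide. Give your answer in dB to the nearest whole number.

8 dB

The untreated sources together contribute 10^(84.8/10) = 3.020e+08, i.e. 84.80 dB SPL.
The limit corresponds to 10^(93.8/10) = 2.399e+09; subtracting the fixed part leaves 2.097e+09 for the shot-blast cabinet, i.e. 93.22 dB SPL.
Required insertion loss = 100.9 − 93.22 = 7.68 dB.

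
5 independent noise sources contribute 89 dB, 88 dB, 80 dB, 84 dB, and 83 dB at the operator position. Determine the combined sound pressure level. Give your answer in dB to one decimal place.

Incoherent sources combine by intensity addition: L_total = 10·log₁₀(Σ 10^(L_i/10)).
Σ 10^(L/10) = 10^(89/10) + 10^(88/10) + 10^(80/10) + 10^(84/10) + 10^(83/10) = 1.976e+09.
L_total = 10·log₁₀(1.976e+09) = 92.96 dB.

93.0 dB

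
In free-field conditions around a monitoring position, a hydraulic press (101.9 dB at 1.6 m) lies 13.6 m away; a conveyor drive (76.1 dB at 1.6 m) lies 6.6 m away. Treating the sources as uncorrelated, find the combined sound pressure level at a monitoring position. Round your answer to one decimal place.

83.4 dB

Propagate each source to the receiver with L = L_ref − 20·log₁₀(r/r_ref), then add intensities.
hydraulic press: 101.9 − 20·log₁₀(13.6/1.6) = 101.9 − 18.59 = 83.31 dB.
conveyor drive: 76.1 − 20·log₁₀(6.6/1.6) = 76.1 − 12.31 = 63.79 dB.
Σ 10^(L/10) = 2.168e+08 → L_total = 10·log₁₀(2.168e+08) = 83.36 dB.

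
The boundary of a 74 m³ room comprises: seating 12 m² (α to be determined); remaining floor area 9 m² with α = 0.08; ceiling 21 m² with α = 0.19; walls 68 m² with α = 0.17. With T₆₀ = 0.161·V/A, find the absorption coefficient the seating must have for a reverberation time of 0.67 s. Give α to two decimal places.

0.13

Required total absorption A = 0.161·74/0.67 = 17.78 m².
Absorption from the other surfaces = 9·0.08 + 21·0.19 + 68·0.17 = 16.27 m², so the seating must supply 1.51 m² over 12 m².
α = 1.51/12 = 0.126.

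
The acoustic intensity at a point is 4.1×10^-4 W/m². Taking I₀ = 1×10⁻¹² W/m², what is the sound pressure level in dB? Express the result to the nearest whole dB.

86 dB

I/I₀ = 4.1×10^-4/10⁻¹² = 4.1×10^8, and L = 10·log₁₀(I/I₀).
L = 10·(0.6128 + 8) = 86.13 dB.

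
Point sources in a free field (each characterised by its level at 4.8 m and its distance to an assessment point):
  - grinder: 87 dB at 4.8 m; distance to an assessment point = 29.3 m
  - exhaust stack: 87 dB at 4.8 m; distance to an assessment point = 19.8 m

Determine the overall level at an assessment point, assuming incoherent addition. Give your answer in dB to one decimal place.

76.3 dB

Propagate each source to the receiver with L = L_ref − 20·log₁₀(r/r_ref), then add intensities.
grinder: 87 − 20·log₁₀(29.3/4.8) = 87 − 15.71 = 71.29 dB.
exhaust stack: 87 − 20·log₁₀(19.8/4.8) = 87 − 12.31 = 74.69 dB.
Σ 10^(L/10) = 4.291e+07 → L_total = 10·log₁₀(4.291e+07) = 76.33 dB.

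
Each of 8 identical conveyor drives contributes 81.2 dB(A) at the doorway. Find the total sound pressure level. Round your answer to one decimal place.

90.2 dB(A)

L_total = L₁ + 10·log₁₀ N for N identical incoherent sources.
L_total = 81.2 + 10·log₁₀(8) = 81.2 + 9.031 = 90.23 dB(A).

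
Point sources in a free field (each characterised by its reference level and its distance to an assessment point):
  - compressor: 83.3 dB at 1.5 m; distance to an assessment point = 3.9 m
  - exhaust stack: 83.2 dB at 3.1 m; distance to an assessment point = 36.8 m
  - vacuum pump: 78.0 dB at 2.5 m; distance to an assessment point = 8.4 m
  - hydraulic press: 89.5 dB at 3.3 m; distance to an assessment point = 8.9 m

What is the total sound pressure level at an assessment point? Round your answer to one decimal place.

First find each source's level at the receiver (point-source: −20·log₁₀(r/r_ref)), then combine on an intensity basis.
compressor: 83.3 − 20·log₁₀(3.9/1.5) = 83.3 − 8.30 = 75.00 dB.
exhaust stack: 83.2 − 20·log₁₀(36.8/3.1) = 83.2 − 21.49 = 61.71 dB.
vacuum pump: 78.0 − 20·log₁₀(8.4/2.5) = 78.0 − 10.53 = 67.47 dB.
hydraulic press: 89.5 − 20·log₁₀(8.9/3.3) = 89.5 − 8.62 = 80.88 dB.
Σ 10^(L/10) = 1.612e+08 → L_total = 10·log₁₀(1.612e+08) = 82.07 dB.

82.1 dB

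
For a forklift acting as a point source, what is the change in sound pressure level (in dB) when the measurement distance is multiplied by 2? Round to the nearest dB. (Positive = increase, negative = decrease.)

-6 dB

A point source loses 6 dB per doubling of distance; generally ΔL = −20·log₁₀(r₂/r₁).
ΔL = −20·log₁₀(2) = -6.02 dB.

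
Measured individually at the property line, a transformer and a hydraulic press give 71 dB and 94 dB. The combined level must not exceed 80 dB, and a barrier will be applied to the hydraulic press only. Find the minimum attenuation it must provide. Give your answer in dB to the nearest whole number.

15 dB

The untreated sources together contribute 10^(71/10) = 1.259e+07, i.e. 71.00 dB.
To meet 80 dB overall, the treated hydraulic press may contribute at most 10^(80/10) − 1.259e+07 = 8.741e+07, i.e. 79.42 dB.
Required insertion loss = 94 − 79.42 = 14.58 dB.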